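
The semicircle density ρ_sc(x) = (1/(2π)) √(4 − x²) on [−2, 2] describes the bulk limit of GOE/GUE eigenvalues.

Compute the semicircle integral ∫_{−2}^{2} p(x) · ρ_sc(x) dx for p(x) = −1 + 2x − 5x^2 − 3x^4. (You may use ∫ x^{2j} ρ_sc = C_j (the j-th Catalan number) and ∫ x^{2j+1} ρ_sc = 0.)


Write p(x) = Σ a_i x^i, split into monomials and integrate each against ρ_sc separately.
Using ∫ x^{2j} ρ_sc = C_j = (1/(j+1)) C(2j, j) (Catalan numbers) and ∫ x^{2j+1} ρ_sc = 0 (odd monomials vanish by symmetry):
  i = 0 (even): a_0 · C_{0} = -1 · 1 = -1
  i = 1 (odd): ∫ x^1 ρ_sc = 0 (vanishes)
  i = 2 (even): a_2 · C_{1} = -5 · 1 = -5
  i = 4 (even): a_4 · C_{2} = -3 · 2 = -6

Summing the contributions: ∫_{−2}^{2} p(x) ρ_sc(x) dx = (-1) + (-5) + (-6) = -12.


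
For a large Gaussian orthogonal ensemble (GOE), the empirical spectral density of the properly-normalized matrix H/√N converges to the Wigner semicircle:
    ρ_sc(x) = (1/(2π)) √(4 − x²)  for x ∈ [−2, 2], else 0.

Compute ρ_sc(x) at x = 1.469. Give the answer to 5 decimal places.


ρ_sc(x) = (1/(2π)) √(4 − x²). With x = 1.469:
  4 − x² = 4 − (1.469)² = 4 − 2.157961 = 1.842039.
  √(4 − x²) = 1.357217.
  1/(2π) = 0.159155.
  ρ_sc(1.469) = 0.159155 · 1.357217 = 0.216008.

Rounded to 5 decimal places: ρ_sc(1.469) ≈ 0.21601.


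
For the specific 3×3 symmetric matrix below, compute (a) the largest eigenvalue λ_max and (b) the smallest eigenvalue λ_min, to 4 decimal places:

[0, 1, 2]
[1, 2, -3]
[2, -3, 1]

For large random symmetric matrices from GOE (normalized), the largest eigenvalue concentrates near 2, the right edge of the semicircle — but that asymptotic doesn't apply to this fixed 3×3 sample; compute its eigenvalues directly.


Since M is real symmetric, all three eigenvalues are real; they are the roots of det(λI − M) = λ³ − (tr M) λ² + s λ − det M, where s is the sum of the principal 2×2 minors.
tr M = 0 + 2 + 1 = 3.
s = (0·2 − 1²) + (0·1 − 2²) + (2·1 − (-3)²) = -1 + (-4) + (-7) = -12.
det M (expand along row 1) = 0·(-7) − 1·7 + 2·(-7) = -21.
Characteristic polynomial: λ³ − 3λ² − 12λ + 21 = 0.
Substitute λ = y + (tr M)/3 = y + 1.000000 to remove the quadratic term: y³ + p·y + q = 0 with p = s − (tr M)²/3 = -15.000000 and q = −2(tr M)³/27 + (tr M)·s/3 − det M = 7.000000.
Three real roots ⇒ use the trigonometric (Viète) form: r = 2√(−p/3) = 4.472136, φ = arccos(3q/(p·r)) = arccos(-0.313050) = 1.889199 rad.
y_k = r·cos(φ/3 − 2πk/3) for k = 0, 1, 2 gives y = 3.614313, 0.473755, -4.088068.
λ_k = y_k + 1.000000 gives λ = 4.6143, 1.4738, -3.0881 (check: the sum is 3.0000 = tr M).

Hence λ_max = 4.6143 and λ_min = -3.0881.


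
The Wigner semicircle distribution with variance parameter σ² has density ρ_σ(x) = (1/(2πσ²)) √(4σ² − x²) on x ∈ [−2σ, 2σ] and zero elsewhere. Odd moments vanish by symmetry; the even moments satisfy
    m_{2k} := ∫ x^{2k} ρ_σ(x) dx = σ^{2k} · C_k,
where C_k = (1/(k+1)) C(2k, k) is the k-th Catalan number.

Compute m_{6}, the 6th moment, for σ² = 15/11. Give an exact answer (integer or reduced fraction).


By the scaled semicircle moment identity, m_{2k} = σ^{2k} · C_k with k = 3.
C_3 = (1/(k+1)) · C(2k, k) = (1/4) · C(6, 3) = (1/4) · 20 = 5.
σ^{2k} = (σ²)^k = (15/11)^3 = 3375/1331.

Therefore m_{6} = σ^{6} · C_3 = (3375/1331) · 5 = 16875/1331.


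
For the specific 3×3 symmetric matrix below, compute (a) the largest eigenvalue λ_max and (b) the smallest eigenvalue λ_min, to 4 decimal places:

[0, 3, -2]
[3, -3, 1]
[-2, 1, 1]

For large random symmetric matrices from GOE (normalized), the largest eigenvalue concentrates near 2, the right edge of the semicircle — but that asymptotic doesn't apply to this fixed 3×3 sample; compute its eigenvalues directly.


Since M is real symmetric, all three eigenvalues are real; they are the roots of det(λI − M) = λ³ − (tr M) λ² + s λ − det M, where s is the sum of the principal 2×2 minors.
tr M = 0 + (-3) + 1 = -2.
s = (0·(-3) − 3²) + (0·1 − (-2)²) + ((-3)·1 − 1²) = -9 + (-4) + (-4) = -17.
det M (expand along row 1) = 0·(-4) − 3·5 + (-2)·(-3) = -9.
Characteristic polynomial: λ³ + 2λ² − 17λ + 9 = 0.
Substitute λ = y + (tr M)/3 = y − 0.666667 to remove the quadratic term: y³ + p·y + q = 0 with p = s − (tr M)²/3 = -18.333333 and q = −2(tr M)³/27 + (tr M)·s/3 − det M = 20.925926.
Three real roots ⇒ use the trigonometric (Viète) form: r = 2√(−p/3) = 4.944132, φ = arccos(3q/(p·r)) = arccos(-0.692587) = 2.335866 rad.
y_k = r·cos(φ/3 − 2πk/3) for k = 0, 1, 2 gives y = 3.519639, 1.247246, -4.766884.
λ_k = y_k − 0.666667 gives λ = 2.8530, 0.5806, -5.4336 (check: the sum is -2.0000 = tr M).

Hence λ_max = 2.8530 and λ_min = -5.4336.


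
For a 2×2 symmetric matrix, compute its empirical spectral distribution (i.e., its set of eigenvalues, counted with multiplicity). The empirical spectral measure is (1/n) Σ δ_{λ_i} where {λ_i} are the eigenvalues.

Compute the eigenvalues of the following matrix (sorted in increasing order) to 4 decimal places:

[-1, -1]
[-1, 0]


Since M is real symmetric, both eigenvalues are real; they are the roots of det(λI − M) = λ² − (tr M) λ + det M.
tr M = -1 + 0 = -1.
det M = (-1)·0 − (-1)² = 0 − 1 = -1.
Characteristic polynomial: λ² + λ − 1 = 0.
Discriminant Δ = (tr M)² − 4·det M = 1 − (-4) = 5; √Δ = 2.236068.
λ = (tr M ± √Δ)/2 = (-1 ± 2.236068)/2, giving (tr M − √Δ)/2 = -1.6180 and (tr M + √Δ)/2 = 0.6180.

Eigenvalues sorted in increasing order: [-1.6180, 0.6180].


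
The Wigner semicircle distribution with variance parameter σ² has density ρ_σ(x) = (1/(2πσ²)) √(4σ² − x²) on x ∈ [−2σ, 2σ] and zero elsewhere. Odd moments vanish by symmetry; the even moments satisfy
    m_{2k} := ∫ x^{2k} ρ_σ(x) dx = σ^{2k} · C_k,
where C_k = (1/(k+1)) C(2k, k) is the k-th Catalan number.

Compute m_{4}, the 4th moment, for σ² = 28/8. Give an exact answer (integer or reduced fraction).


By the scaled semicircle moment identity, m_{2k} = σ^{2k} · C_k with k = 2.
C_2 = (1/(k+1)) · C(2k, k) = (1/3) · C(4, 2) = (1/3) · 6 = 2.
σ^{2k} = (σ²)^k = (28/8)^2 = 49/4.

Therefore m_{4} = σ^{4} · C_2 = (49/4) · 2 = 49/2.


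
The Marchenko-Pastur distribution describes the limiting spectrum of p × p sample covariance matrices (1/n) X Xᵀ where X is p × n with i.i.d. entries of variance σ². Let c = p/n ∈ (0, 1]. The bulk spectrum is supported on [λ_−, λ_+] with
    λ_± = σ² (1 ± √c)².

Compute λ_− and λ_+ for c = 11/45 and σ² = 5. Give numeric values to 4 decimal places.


c = 11/45 = 0.244444; √c = 0.494413.
λ_− = σ² (1 − √c)² = 5 · (1 − 0.494413)² = 5 · (0.505587)² = 1.278090.
λ_+ = σ² (1 + √c)² = 5 · (1 + 0.494413)² = 5 · (1.494413)² = 11.166355.

Rounded to 4 decimal places: λ_− ≈ 1.2781, λ_+ ≈ 11.1664.


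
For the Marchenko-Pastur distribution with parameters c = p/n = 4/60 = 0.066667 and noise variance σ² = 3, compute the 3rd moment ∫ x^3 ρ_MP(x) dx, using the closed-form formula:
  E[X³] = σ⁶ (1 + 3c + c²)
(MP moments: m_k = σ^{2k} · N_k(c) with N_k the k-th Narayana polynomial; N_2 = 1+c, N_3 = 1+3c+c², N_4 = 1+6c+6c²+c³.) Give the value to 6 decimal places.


E[X³] = σ⁶ (1 + 3c + c²) (third MP moment). With σ² = 3 (so σ⁶ = 27) and c = 4/60 = 0.066667: E[X³] = 27 · (1 + 3·0.066667 + (0.066667)²) = 27 · 1.204444.

So E[X^3] = 32.520000.


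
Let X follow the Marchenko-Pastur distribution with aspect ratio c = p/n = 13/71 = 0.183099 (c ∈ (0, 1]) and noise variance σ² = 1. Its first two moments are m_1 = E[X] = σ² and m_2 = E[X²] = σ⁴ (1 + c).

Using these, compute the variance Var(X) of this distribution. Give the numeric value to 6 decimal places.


m_1 = E[X] = σ² = 1, so m_1² = 1.
m_2 = E[X²] = σ⁴ (1 + c) = 1 · (1 + 0.183099) = 1 · 1.183099 = 1.183099.
(Note m_2 − m_1² simplifies to c · σ⁴ = 0.183099 · 1.)

Var(X) = m_2 − m_1² = 1.183099 − 1 = 0.183099.


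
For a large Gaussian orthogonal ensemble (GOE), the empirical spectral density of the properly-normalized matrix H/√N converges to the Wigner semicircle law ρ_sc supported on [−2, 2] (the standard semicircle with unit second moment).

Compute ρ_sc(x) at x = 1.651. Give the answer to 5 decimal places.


ρ_sc(x) = (1/(2π)) √(4 − x²). With x = 1.651:
  4 − x² = 4 − (1.651)² = 4 − 2.725801 = 1.274199.
  √(4 − x²) = 1.128804.
  1/(2π) = 0.159155.
  ρ_sc(1.651) = 0.159155 · 1.128804 = 0.179655.

Rounded to 5 decimal places: ρ_sc(1.651) ≈ 0.17965.


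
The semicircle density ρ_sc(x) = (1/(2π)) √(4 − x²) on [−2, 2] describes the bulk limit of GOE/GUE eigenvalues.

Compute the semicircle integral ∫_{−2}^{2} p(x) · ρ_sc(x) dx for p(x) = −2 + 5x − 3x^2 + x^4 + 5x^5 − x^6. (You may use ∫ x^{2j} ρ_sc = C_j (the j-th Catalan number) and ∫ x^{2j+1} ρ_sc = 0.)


Write p(x) = Σ a_i x^i, split into monomials and integrate each against ρ_sc separately.
Using ∫ x^{2j} ρ_sc = C_j = (1/(j+1)) C(2j, j) (Catalan numbers) and ∫ x^{2j+1} ρ_sc = 0 (odd monomials vanish by symmetry):
  i = 0 (even): a_0 · C_{0} = -2 · 1 = -2
  i = 1 (odd): ∫ x^1 ρ_sc = 0 (vanishes)
  i = 2 (even): a_2 · C_{1} = -3 · 1 = -3
  i = 4 (even): a_4 · C_{2} = 1 · 2 = 2
  i = 5 (odd): ∫ x^5 ρ_sc = 0 (vanishes)
  i = 6 (even): a_6 · C_{3} = -1 · 5 = -5

Summing the contributions: ∫_{−2}^{2} p(x) ρ_sc(x) dx = (-2) + (-3) + 2 + (-5) = -8.


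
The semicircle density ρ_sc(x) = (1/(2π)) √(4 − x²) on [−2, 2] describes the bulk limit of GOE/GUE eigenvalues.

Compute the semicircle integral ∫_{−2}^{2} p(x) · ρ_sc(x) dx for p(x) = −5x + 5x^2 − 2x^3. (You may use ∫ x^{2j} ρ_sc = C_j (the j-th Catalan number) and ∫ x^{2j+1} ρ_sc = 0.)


Write p(x) = Σ a_i x^i, split into monomials and integrate each against ρ_sc separately.
Using ∫ x^{2j} ρ_sc = C_j = (1/(j+1)) C(2j, j) (Catalan numbers) and ∫ x^{2j+1} ρ_sc = 0 (odd monomials vanish by symmetry):
  i = 1 (odd): ∫ x^1 ρ_sc = 0 (vanishes)
  i = 2 (even): a_2 · C_{1} = 5 · 1 = 5
  i = 3 (odd): ∫ x^3 ρ_sc = 0 (vanishes)

Summing the contributions: ∫_{−2}^{2} p(x) ρ_sc(x) dx = 5.


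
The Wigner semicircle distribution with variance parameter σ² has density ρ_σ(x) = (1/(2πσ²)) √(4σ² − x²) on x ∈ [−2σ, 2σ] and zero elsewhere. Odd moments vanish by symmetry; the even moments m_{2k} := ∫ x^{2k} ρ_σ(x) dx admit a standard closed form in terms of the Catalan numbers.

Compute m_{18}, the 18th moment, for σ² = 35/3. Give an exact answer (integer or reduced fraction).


By the scaled semicircle moment identity, m_{2k} = σ^{2k} · C_k with k = 9.
C_9 = (1/(k+1)) · C(2k, k) = (1/10) · C(18, 9) = (1/10) · 48620 = 4862.
σ^{2k} = (σ²)^k = (35/3)^9 = 78815638671875/19683.

Therefore m_{18} = σ^{18} · C_9 = (78815638671875/19683) · 4862 = 383201635222656250/19683.


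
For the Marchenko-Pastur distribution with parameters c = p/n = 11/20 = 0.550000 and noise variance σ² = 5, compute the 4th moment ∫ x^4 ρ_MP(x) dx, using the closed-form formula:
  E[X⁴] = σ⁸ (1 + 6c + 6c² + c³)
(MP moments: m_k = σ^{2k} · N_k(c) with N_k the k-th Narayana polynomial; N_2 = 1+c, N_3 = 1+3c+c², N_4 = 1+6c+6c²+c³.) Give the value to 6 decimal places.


E[X⁴] = σ⁸ (1 + 6c + 6c² + c³) (fourth MP moment). With σ² = 5 (so σ⁸ = 625) and c = 11/20 = 0.550000: E[X⁴] = 625 · (1 + 6·0.550000 + 6·(0.550000)² + (0.550000)³) = 625 · 6.281375.

So E[X^4] = 3925.859375.


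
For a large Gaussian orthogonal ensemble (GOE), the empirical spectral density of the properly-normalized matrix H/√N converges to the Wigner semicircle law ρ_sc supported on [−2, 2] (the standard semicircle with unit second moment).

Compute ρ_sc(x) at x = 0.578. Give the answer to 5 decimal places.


ρ_sc(x) = (1/(2π)) √(4 − x²). With x = 0.578:
  4 − x² = 4 − (0.578)² = 4 − 0.334084 = 3.665916.
  √(4 − x²) = 1.914658.
  1/(2π) = 0.159155.
  ρ_sc(0.578) = 0.159155 · 1.914658 = 0.304727.

Rounded to 5 decimal places: ρ_sc(0.578) ≈ 0.30473.


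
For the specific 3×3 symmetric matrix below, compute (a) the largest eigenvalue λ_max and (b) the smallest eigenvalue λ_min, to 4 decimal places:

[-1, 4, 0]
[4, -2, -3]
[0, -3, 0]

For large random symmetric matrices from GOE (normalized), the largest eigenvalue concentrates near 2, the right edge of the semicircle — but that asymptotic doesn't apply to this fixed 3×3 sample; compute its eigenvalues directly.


Since M is real symmetric, all three eigenvalues are real; they are the roots of det(λI − M) = λ³ − (tr M) λ² + s λ − det M, where s is the sum of the principal 2×2 minors.
tr M = -1 + (-2) + 0 = -3.
s = ((-1)·(-2) − 4²) + ((-1)·0 − 0²) + ((-2)·0 − (-3)²) = -14 + 0 + (-9) = -23.
det M (expand along row 1) = (-1)·(-9) − 4·0 + 0·(-12) = 9.
Characteristic polynomial: λ³ + 3λ² − 23λ − 9 = 0.
Substitute λ = y + (tr M)/3 = y − 1.000000 to remove the quadratic term: y³ + p·y + q = 0 with p = s − (tr M)²/3 = -26.000000 and q = −2(tr M)³/27 + (tr M)·s/3 − det M = 16.000000.
Three real roots ⇒ use the trigonometric (Viète) form: r = 2√(−p/3) = 5.887841, φ = arccos(3q/(p·r)) = arccos(-0.313554) = 1.889729 rad.
y_k = r·cos(φ/3 − 2πk/3) for k = 0, 1, 2 gives y = 4.757850, 0.624764, -5.382614.
λ_k = y_k − 1.000000 gives λ = 3.7578, -0.3752, -6.3826 (check: the sum is -3.0000 = tr M).

Hence λ_max = 3.7578 and λ_min = -6.3826.


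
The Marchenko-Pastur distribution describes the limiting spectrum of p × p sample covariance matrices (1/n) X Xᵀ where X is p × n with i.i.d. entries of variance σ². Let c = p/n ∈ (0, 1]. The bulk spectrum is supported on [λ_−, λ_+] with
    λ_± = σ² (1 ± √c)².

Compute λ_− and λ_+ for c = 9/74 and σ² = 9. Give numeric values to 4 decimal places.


c = 9/74 = 0.121622; √c = 0.348743.
λ_− = σ² (1 − √c)² = 9 · (1 − 0.348743)² = 9 · (0.651257)² = 3.817222.
λ_+ = σ² (1 + √c)² = 9 · (1 + 0.348743)² = 9 · (1.348743)² = 16.371967.

Rounded to 4 decimal places: λ_− ≈ 3.8172, λ_+ ≈ 16.3720.


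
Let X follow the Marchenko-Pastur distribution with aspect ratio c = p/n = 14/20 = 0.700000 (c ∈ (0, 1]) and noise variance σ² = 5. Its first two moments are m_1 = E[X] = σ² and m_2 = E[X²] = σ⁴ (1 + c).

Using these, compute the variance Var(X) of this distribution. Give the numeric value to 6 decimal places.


m_1 = E[X] = σ² = 5, so m_1² = 25.
m_2 = E[X²] = σ⁴ (1 + c) = 25 · (1 + 0.700000) = 25 · 1.700000 = 42.500000.
(Note m_2 − m_1² simplifies to c · σ⁴ = 0.700000 · 25.)

Var(X) = m_2 − m_1² = 42.500000 − 25 = 17.500000.


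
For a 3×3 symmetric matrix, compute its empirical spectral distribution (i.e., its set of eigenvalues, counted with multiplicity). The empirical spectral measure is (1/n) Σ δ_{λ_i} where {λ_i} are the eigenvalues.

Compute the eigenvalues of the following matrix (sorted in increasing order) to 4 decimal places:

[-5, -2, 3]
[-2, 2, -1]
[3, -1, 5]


Since M is real symmetric, all three eigenvalues are real; they are the roots of det(λI − M) = λ³ − (tr M) λ² + s λ − det M, where s is the sum of the principal 2×2 minors.
tr M = -5 + 2 + 5 = 2.
s = ((-5)·2 − (-2)²) + ((-5)·5 − 3²) + (2·5 − (-1)²) = -14 + (-34) + 9 = -39.
det M (expand along row 1) = (-5)·9 − (-2)·(-7) + 3·(-4) = -71.
Characteristic polynomial: λ³ − 2λ² − 39λ + 71 = 0.
Substitute λ = y + (tr M)/3 = y + 0.666667 to remove the quadratic term: y³ + p·y + q = 0 with p = s − (tr M)²/3 = -40.333333 and q = −2(tr M)³/27 + (tr M)·s/3 − det M = 44.407407.
Three real roots ⇒ use the trigonometric (Viète) form: r = 2√(−p/3) = 7.333333, φ = arccos(3q/(p·r)) = arccos(-0.450413) = 2.038024 rad.
y_k = r·cos(φ/3 − 2πk/3) for k = 0, 1, 2 gives y = 5.705235, 1.137502, -6.842737.
λ_k = y_k + 0.666667 gives λ = 6.3719, 1.8042, -6.1761 (check: the sum is 2.0000 = tr M).

Eigenvalues sorted in increasing order: [-6.1761, 1.8042, 6.3719].


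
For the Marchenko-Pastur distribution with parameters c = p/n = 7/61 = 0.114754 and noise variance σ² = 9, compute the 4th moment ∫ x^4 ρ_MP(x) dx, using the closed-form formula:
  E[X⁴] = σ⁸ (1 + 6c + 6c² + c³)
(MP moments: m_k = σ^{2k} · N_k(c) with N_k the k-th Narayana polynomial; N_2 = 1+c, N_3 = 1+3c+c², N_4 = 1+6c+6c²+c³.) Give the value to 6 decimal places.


E[X⁴] = σ⁸ (1 + 6c + 6c² + c³) (fourth MP moment). With σ² = 9 (so σ⁸ = 6561) and c = 7/61 = 0.114754: E[X⁴] = 6561 · (1 + 6·0.114754 + 6·(0.114754)² + (0.114754)³) = 6561 · 1.769047.

So E[X^4] = 11606.715716.


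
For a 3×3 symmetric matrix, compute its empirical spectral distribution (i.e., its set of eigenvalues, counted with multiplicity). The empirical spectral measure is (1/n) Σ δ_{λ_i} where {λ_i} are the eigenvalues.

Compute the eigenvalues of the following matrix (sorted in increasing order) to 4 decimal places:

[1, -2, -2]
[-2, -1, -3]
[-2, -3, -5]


Since M is real symmetric, all three eigenvalues are real; they are the roots of det(λI − M) = λ³ − (tr M) λ² + s λ − det M, where s is the sum of the principal 2×2 minors.
tr M = 1 + (-1) + (-5) = -5.
s = (1·(-1) − (-2)²) + (1·(-5) − (-2)²) + ((-1)·(-5) − (-3)²) = -5 + (-9) + (-4) = -18.
det M (expand along row 1) = 1·(-4) − (-2)·4 + (-2)·4 = -4.
Characteristic polynomial: λ³ + 5λ² − 18λ + 4 = 0.
Substitute λ = y + (tr M)/3 = y − 1.666667 to remove the quadratic term: y³ + p·y + q = 0 with p = s − (tr M)²/3 = -26.333333 and q = −2(tr M)³/27 + (tr M)·s/3 − det M = 43.259259.
Three real roots ⇒ use the trigonometric (Viète) form: r = 2√(−p/3) = 5.925463, φ = arccos(3q/(p·r)) = arccos(-0.831711) = 2.552978 rad.
y_k = r·cos(φ/3 − 2πk/3) for k = 0, 1, 2 gives y = 3.906285, 1.905489, -5.811774.
λ_k = y_k − 1.666667 gives λ = 2.2396, 0.2388, -7.4784 (check: the sum is -5.0000 = tr M).

Eigenvalues sorted in increasing order: [-7.4784, 0.2388, 2.2396].


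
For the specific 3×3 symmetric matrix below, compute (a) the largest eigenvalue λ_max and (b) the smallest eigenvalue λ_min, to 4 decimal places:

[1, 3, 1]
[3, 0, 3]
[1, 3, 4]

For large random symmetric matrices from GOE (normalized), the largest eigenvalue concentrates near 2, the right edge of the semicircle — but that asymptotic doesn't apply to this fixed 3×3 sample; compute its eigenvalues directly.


Since M is real symmetric, all three eigenvalues are real; they are the roots of det(λI − M) = λ³ − (tr M) λ² + s λ − det M, where s is the sum of the principal 2×2 minors.
tr M = 1 + 0 + 4 = 5.
s = (1·0 − 3²) + (1·4 − 1²) + (0·4 − 3²) = -9 + 3 + (-9) = -15.
det M (expand along row 1) = 1·(-9) − 3·9 + 1·9 = -27.
Characteristic polynomial: λ³ − 5λ² − 15λ + 27 = 0.
Substitute λ = y + (tr M)/3 = y + 1.666667 to remove the quadratic term: y³ + p·y + q = 0 with p = s − (tr M)²/3 = -23.333333 and q = −2(tr M)³/27 + (tr M)·s/3 − det M = -7.259259.
Three real roots ⇒ use the trigonometric (Viète) form: r = 2√(−p/3) = 5.577734, φ = arccos(3q/(p·r)) = arccos(0.167332) = 1.402673 rad.
y_k = r·cos(φ/3 − 2πk/3) for k = 0, 1, 2 gives y = 4.979085, -0.312418, -4.666667.
λ_k = y_k + 1.666667 gives λ = 6.6458, 1.3542, -3.0000 (check: the sum is 5.0000 = tr M).

Hence λ_max = 6.6458 and λ_min = -3.0000.


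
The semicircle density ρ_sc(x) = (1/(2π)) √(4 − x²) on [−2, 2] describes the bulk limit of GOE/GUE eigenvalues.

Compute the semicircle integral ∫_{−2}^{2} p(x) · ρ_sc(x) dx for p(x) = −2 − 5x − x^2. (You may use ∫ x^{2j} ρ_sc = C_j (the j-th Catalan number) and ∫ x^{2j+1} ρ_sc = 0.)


Write p(x) = Σ a_i x^i, split into monomials and integrate each against ρ_sc separately.
Using ∫ x^{2j} ρ_sc = C_j = (1/(j+1)) C(2j, j) (Catalan numbers) and ∫ x^{2j+1} ρ_sc = 0 (odd monomials vanish by symmetry):
  i = 0 (even): a_0 · C_{0} = -2 · 1 = -2
  i = 1 (odd): ∫ x^1 ρ_sc = 0 (vanishes)
  i = 2 (even): a_2 · C_{1} = -1 · 1 = -1

Summing the contributions: ∫_{−2}^{2} p(x) ρ_sc(x) dx = (-2) + (-1) = -3.


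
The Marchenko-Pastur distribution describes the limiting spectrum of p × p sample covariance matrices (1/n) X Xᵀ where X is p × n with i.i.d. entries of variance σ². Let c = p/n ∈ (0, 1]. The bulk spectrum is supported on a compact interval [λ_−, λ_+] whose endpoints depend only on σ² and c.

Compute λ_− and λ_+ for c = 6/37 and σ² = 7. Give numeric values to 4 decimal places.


c = 6/37 = 0.162162; √c = 0.402694.
λ_− = σ² (1 − √c)² = 7 · (1 − 0.402694)² = 7 · (0.597306)² = 2.497424.
λ_+ = σ² (1 + √c)² = 7 · (1 + 0.402694)² = 7 · (1.402694)² = 13.772846.

Rounded to 4 decimal places: λ_− ≈ 2.4974, λ_+ ≈ 13.7728.


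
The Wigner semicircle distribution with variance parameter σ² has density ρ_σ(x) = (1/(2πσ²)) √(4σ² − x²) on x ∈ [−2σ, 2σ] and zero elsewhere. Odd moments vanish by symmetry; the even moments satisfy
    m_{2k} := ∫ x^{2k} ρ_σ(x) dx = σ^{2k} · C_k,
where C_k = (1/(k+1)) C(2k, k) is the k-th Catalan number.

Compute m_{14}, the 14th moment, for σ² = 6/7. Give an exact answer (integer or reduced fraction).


By the scaled semicircle moment identity, m_{2k} = σ^{2k} · C_k with k = 7.
C_7 = (1/(k+1)) · C(2k, k) = (1/8) · C(14, 7) = (1/8) · 3432 = 429.
σ^{2k} = (σ²)^k = (6/7)^7 = 279936/823543.

Therefore m_{14} = σ^{14} · C_7 = (279936/823543) · 429 = 120092544/823543.


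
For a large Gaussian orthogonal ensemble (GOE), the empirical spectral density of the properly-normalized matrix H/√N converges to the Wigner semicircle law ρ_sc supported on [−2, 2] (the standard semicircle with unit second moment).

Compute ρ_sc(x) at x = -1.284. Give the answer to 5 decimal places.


ρ_sc(x) = (1/(2π)) √(4 − x²). With x = -1.284:
  4 − x² = 4 − (-1.284)² = 4 − 1.648656 = 2.351344.
  √(4 − x²) = 1.533409.
  1/(2π) = 0.159155.
  ρ_sc(-1.284) = 0.159155 · 1.533409 = 0.244050.

Rounded to 5 decimal places: ρ_sc(-1.284) ≈ 0.24405.


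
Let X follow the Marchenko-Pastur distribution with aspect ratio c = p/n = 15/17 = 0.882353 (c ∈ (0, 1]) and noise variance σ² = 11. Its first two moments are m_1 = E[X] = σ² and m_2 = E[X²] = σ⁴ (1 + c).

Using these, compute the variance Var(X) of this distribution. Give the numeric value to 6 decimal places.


m_1 = E[X] = σ² = 11, so m_1² = 121.
m_2 = E[X²] = σ⁴ (1 + c) = 121 · (1 + 0.882353) = 121 · 1.882353 = 227.764706.
(Note m_2 − m_1² simplifies to c · σ⁴ = 0.882353 · 121.)

Var(X) = m_2 − m_1² = 227.764706 − 121 = 106.764706.


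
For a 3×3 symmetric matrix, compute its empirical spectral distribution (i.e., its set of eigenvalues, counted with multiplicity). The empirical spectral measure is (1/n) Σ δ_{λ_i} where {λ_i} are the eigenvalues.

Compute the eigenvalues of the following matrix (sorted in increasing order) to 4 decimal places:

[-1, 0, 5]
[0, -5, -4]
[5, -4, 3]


Since M is real symmetric, all three eigenvalues are real; they are the roots of det(λI − M) = λ³ − (tr M) λ² + s λ − det M, where s is the sum of the principal 2×2 minors.
tr M = -1 + (-5) + 3 = -3.
s = ((-1)·(-5) − 0²) + ((-1)·3 − 5²) + ((-5)·3 − (-4)²) = 5 + (-28) + (-31) = -54.
det M (expand along row 1) = (-1)·(-31) − 0·20 + 5·25 = 156.
Characteristic polynomial: λ³ + 3λ² − 54λ − 156 = 0.
Substitute λ = y + (tr M)/3 = y − 1.000000 to remove the quadratic term: y³ + p·y + q = 0 with p = s − (tr M)²/3 = -57.000000 and q = −2(tr M)³/27 + (tr M)·s/3 − det M = -100.000000.
Three real roots ⇒ use the trigonometric (Viète) form: r = 2√(−p/3) = 8.717798, φ = arccos(3q/(p·r)) = arccos(0.603726) = 0.922630 rad.
y_k = r·cos(φ/3 − 2πk/3) for k = 0, 1, 2 gives y = 8.308760, -1.868908, -6.439852.
λ_k = y_k − 1.000000 gives λ = 7.3088, -2.8689, -7.4399 (check: the sum is -3.0000 = tr M).

Eigenvalues sorted in increasing order: [-7.4399, -2.8689, 7.3088].


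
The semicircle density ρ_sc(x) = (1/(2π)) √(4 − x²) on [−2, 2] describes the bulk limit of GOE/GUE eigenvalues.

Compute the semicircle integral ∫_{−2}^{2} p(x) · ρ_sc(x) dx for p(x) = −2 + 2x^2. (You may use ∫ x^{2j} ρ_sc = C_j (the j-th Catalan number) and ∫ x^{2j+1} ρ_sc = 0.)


Write p(x) = Σ a_i x^i, split into monomials and integrate each against ρ_sc separately.
Using ∫ x^{2j} ρ_sc = C_j = (1/(j+1)) C(2j, j) (Catalan numbers) and ∫ x^{2j+1} ρ_sc = 0 (odd monomials vanish by symmetry):
  i = 0 (even): a_0 · C_{0} = -2 · 1 = -2
  i = 2 (even): a_2 · C_{1} = 2 · 1 = 2

Summing the contributions: ∫_{−2}^{2} p(x) ρ_sc(x) dx = (-2) + 2 = 0.


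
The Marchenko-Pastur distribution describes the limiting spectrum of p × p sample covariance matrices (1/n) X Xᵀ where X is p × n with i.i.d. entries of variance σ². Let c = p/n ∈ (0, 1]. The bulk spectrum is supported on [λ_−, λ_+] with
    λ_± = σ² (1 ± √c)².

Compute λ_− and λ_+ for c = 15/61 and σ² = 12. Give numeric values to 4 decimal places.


c = 15/61 = 0.245902; √c = 0.495885.
λ_− = σ² (1 − √c)² = 12 · (1 − 0.495885)² = 12 · (0.504115)² = 3.049587.
λ_+ = σ² (1 + √c)² = 12 · (1 + 0.495885)² = 12 · (1.495885)² = 26.852053.

Rounded to 4 decimal places: λ_− ≈ 3.0496, λ_+ ≈ 26.8521.


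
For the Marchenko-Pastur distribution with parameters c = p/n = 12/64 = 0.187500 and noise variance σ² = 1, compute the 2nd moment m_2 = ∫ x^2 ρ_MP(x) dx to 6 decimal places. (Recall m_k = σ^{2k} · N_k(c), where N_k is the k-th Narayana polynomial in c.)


E[X²] = σ⁴ (1 + c) (second MP moment). With σ² = 1 (so σ⁴ = 1) and c = 12/64 = 0.187500: E[X²] = 1 · (1 + 0.187500) = 1 · 1.187500.

So E[X^2] = 1.187500.


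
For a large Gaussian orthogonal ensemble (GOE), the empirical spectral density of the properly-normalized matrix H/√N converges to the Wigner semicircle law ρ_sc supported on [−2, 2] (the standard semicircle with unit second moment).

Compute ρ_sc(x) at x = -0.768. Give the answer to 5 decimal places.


ρ_sc(x) = (1/(2π)) √(4 − x²). With x = -0.768:
  4 − x² = 4 − (-0.768)² = 4 − 0.589824 = 3.410176.
  √(4 − x²) = 1.846666.
  1/(2π) = 0.159155.
  ρ_sc(-0.768) = 0.159155 · 1.846666 = 0.293906.

Rounded to 5 decimal places: ρ_sc(-0.768) ≈ 0.29391.


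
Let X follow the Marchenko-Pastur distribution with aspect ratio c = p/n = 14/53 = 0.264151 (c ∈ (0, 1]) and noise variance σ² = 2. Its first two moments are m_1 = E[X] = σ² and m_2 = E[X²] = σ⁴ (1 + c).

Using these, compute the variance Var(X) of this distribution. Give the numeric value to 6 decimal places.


m_1 = E[X] = σ² = 2, so m_1² = 4.
m_2 = E[X²] = σ⁴ (1 + c) = 4 · (1 + 0.264151) = 4 · 1.264151 = 5.056604.
(Note m_2 − m_1² simplifies to c · σ⁴ = 0.264151 · 4.)

Var(X) = m_2 − m_1² = 5.056604 − 4 = 1.056604.


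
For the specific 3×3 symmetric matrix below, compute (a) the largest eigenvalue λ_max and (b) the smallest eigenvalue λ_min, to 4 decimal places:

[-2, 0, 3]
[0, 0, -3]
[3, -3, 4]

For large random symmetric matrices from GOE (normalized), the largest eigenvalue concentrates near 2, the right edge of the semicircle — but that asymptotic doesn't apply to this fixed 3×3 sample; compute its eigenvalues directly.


Since M is real symmetric, all three eigenvalues are real; they are the roots of det(λI − M) = λ³ − (tr M) λ² + s λ − det M, where s is the sum of the principal 2×2 minors.
tr M = -2 + 0 + 4 = 2.
s = ((-2)·0 − 0²) + ((-2)·4 − 3²) + (0·4 − (-3)²) = 0 + (-17) + (-9) = -26.
det M (expand along row 1) = (-2)·(-9) − 0·9 + 3·0 = 18.
Characteristic polynomial: λ³ − 2λ² − 26λ − 18 = 0.
Substitute λ = y + (tr M)/3 = y + 0.666667 to remove the quadratic term: y³ + p·y + q = 0 with p = s − (tr M)²/3 = -27.333333 and q = −2(tr M)³/27 + (tr M)·s/3 − det M = -35.925926.
Three real roots ⇒ use the trigonometric (Viète) form: r = 2√(−p/3) = 6.036923, φ = arccos(3q/(p·r)) = arccos(0.653162) = 0.859043 rad.
y_k = r·cos(φ/3 − 2πk/3) for k = 0, 1, 2 gives y = 5.791111, -1.418867, -4.372244.
λ_k = y_k + 0.666667 gives λ = 6.4578, -0.7522, -3.7056 (check: the sum is 2.0000 = tr M).

Hence λ_max = 6.4578 and λ_min = -3.7056.


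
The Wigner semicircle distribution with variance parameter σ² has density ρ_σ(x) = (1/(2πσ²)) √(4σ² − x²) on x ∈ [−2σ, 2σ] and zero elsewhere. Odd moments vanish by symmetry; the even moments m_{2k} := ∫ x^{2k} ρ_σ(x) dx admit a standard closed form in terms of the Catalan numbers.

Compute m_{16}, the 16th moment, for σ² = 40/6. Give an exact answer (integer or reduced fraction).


By the scaled semicircle moment identity, m_{2k} = σ^{2k} · C_k with k = 8.
C_8 = (1/(k+1)) · C(2k, k) = (1/9) · C(16, 8) = (1/9) · 12870 = 1430.
σ^{2k} = (σ²)^k = (40/6)^8 = 25600000000/6561.

Therefore m_{16} = σ^{16} · C_8 = (25600000000/6561) · 1430 = 36608000000000/6561.


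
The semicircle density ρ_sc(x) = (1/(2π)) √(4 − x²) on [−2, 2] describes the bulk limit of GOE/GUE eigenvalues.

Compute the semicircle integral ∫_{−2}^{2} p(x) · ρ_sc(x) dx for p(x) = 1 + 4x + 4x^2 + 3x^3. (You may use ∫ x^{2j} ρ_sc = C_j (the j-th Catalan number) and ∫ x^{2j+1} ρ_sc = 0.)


Write p(x) = Σ a_i x^i, split into monomials and integrate each against ρ_sc separately.
Using ∫ x^{2j} ρ_sc = C_j = (1/(j+1)) C(2j, j) (Catalan numbers) and ∫ x^{2j+1} ρ_sc = 0 (odd monomials vanish by symmetry):
  i = 0 (even): a_0 · C_{0} = 1 · 1 = 1
  i = 1 (odd): ∫ x^1 ρ_sc = 0 (vanishes)
  i = 2 (even): a_2 · C_{1} = 4 · 1 = 4
  i = 3 (odd): ∫ x^3 ρ_sc = 0 (vanishes)

Summing the contributions: ∫_{−2}^{2} p(x) ρ_sc(x) dx = 1 + 4 = 5.


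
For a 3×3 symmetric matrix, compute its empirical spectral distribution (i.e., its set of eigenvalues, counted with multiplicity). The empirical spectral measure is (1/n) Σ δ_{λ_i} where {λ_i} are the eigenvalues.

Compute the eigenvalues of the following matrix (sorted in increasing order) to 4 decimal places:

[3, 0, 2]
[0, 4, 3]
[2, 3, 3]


Since M is real symmetric, all three eigenvalues are real; they are the roots of det(λI − M) = λ³ − (tr M) λ² + s λ − det M, where s is the sum of the principal 2×2 minors.
tr M = 3 + 4 + 3 = 10.
s = (3·4 − 0²) + (3·3 − 2²) + (4·3 − 3²) = 12 + 5 + 3 = 20.
det M (expand along row 1) = 3·3 − 0·(-6) + 2·(-8) = -7.
Characteristic polynomial: λ³ − 10λ² + 20λ + 7 = 0.
Substitute λ = y + (tr M)/3 = y + 3.333333 to remove the quadratic term: y³ + p·y + q = 0 with p = s − (tr M)²/3 = -13.333333 and q = −2(tr M)³/27 + (tr M)·s/3 − det M = -0.407407.
Three real roots ⇒ use the trigonometric (Viète) form: r = 2√(−p/3) = 4.216370, φ = arccos(3q/(p·r)) = arccos(0.021741) = 1.549054 rad.
y_k = r·cos(φ/3 − 2πk/3) for k = 0, 1, 2 gives y = 3.666667, -0.030558, -3.636109.
λ_k = y_k + 3.333333 gives λ = 7.0000, 3.3028, -0.3028 (check: the sum is 10.0000 = tr M).

Eigenvalues sorted in increasing order: [-0.3028, 3.3028, 7.0000].


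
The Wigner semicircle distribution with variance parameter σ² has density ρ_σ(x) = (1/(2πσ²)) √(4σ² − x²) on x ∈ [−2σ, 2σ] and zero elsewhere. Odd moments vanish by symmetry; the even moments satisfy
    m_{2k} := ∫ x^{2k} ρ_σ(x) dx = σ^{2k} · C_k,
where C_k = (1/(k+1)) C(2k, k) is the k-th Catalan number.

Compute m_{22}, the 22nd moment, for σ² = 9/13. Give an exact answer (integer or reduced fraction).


By the scaled semicircle moment identity, m_{2k} = σ^{2k} · C_k with k = 11.
C_11 = (1/(k+1)) · C(2k, k) = (1/12) · C(22, 11) = (1/12) · 705432 = 58786.
σ^{2k} = (σ²)^k = (9/13)^11 = 31381059609/1792160394037.

Therefore m_{22} = σ^{22} · C_11 = (31381059609/1792160394037) · 58786 = 141905151551898/137858491849.


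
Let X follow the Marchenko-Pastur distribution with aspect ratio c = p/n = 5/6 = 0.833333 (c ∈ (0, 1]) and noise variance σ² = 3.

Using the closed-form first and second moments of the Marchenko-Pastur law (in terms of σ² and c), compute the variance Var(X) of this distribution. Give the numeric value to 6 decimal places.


Recall the MP moments m_1 = E[X] = σ² and m_2 = E[X²] = σ⁴ (1 + c).
m_1 = E[X] = σ² = 3, so m_1² = 9.
m_2 = E[X²] = σ⁴ (1 + c) = 9 · (1 + 0.833333) = 9 · 1.833333 = 16.500000.
(Note m_2 − m_1² simplifies to c · σ⁴ = 0.833333 · 9.)

Var(X) = m_2 − m_1² = 16.500000 − 9 = 7.500000.


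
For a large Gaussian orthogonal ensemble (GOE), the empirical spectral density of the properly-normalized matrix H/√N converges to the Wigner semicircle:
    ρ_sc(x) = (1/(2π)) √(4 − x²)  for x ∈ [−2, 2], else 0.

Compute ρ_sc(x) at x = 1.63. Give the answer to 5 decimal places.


ρ_sc(x) = (1/(2π)) √(4 − x²). With x = 1.63:
  4 − x² = 4 − (1.63)² = 4 − 2.656900 = 1.343100.
  √(4 − x²) = 1.158922.
  1/(2π) = 0.159155.
  ρ_sc(1.63) = 0.159155 · 1.158922 = 0.184448.

Rounded to 5 decimal places: ρ_sc(1.63) ≈ 0.18445.


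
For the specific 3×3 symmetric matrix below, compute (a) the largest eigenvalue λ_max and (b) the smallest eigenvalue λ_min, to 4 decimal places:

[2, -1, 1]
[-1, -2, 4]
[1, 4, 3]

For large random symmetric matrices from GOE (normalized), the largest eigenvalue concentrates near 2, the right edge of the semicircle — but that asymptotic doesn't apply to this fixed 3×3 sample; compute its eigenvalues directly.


Since M is real symmetric, all three eigenvalues are real; they are the roots of det(λI − M) = λ³ − (tr M) λ² + s λ − det M, where s is the sum of the principal 2×2 minors.
tr M = 2 + (-2) + 3 = 3.
s = (2·(-2) − (-1)²) + (2·3 − 1²) + ((-2)·3 − 4²) = -5 + 5 + (-22) = -22.
det M (expand along row 1) = 2·(-22) − (-1)·(-7) + 1·(-2) = -53.
Characteristic polynomial: λ³ − 3λ² − 22λ + 53 = 0.
Substitute λ = y + (tr M)/3 = y + 1.000000 to remove the quadratic term: y³ + p·y + q = 0 with p = s − (tr M)²/3 = -25.000000 and q = −2(tr M)³/27 + (tr M)·s/3 − det M = 29.000000.
Three real roots ⇒ use the trigonometric (Viète) form: r = 2√(−p/3) = 5.773503, φ = arccos(3q/(p·r)) = arccos(-0.602754) = 2.217744 rad.
y_k = r·cos(φ/3 − 2πk/3) for k = 0, 1, 2 gives y = 4.266477, 1.235424, -5.501900.
λ_k = y_k + 1.000000 gives λ = 5.2665, 2.2354, -4.5019 (check: the sum is 3.0000 = tr M).

Hence λ_max = 5.2665 and λ_min = -4.5019.


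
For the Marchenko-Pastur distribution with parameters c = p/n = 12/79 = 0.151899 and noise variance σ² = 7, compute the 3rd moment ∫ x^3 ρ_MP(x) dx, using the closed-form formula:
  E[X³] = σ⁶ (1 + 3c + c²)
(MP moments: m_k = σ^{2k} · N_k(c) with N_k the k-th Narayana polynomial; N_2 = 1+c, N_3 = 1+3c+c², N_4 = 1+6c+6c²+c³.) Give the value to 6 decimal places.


E[X³] = σ⁶ (1 + 3c + c²) (third MP moment). With σ² = 7 (so σ⁶ = 343) and c = 12/79 = 0.151899: E[X³] = 343 · (1 + 3·0.151899 + (0.151899)²) = 343 · 1.478769.

So E[X^3] = 507.217914.


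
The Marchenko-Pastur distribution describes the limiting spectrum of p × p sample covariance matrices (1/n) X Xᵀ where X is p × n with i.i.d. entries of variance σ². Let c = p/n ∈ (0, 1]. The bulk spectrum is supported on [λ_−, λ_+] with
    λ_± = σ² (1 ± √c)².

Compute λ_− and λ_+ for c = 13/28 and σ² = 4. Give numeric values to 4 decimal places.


c = 13/28 = 0.464286; √c = 0.681385.
λ_− = σ² (1 − √c)² = 4 · (1 − 0.681385)² = 4 · (0.318615)² = 0.406062.
λ_+ = σ² (1 + √c)² = 4 · (1 + 0.681385)² = 4 · (1.681385)² = 11.308224.

Rounded to 4 decimal places: λ_− ≈ 0.4061, λ_+ ≈ 11.3082.


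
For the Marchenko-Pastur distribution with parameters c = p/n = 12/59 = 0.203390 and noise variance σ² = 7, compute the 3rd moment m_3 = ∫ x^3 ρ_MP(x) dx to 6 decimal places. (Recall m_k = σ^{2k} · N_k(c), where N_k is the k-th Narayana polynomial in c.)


E[X³] = σ⁶ (1 + 3c + c²) (third MP moment). With σ² = 7 (so σ⁶ = 343) and c = 12/59 = 0.203390: E[X³] = 343 · (1 + 3·0.203390 + (0.203390)²) = 343 · 1.651537.

So E[X^3] = 566.477162.


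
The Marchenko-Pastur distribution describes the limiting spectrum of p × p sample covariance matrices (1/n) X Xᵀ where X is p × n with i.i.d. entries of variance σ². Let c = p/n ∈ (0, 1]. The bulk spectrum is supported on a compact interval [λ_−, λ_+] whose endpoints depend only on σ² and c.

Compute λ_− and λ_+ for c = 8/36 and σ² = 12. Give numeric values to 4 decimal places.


c = 8/36 = 0.222222; √c = 0.471405.
λ_− = σ² (1 − √c)² = 12 · (1 − 0.471405)² = 12 · (0.528595)² = 3.352958.
λ_+ = σ² (1 + √c)² = 12 · (1 + 0.471405)² = 12 · (1.471405)² = 25.980375.

Rounded to 4 decimal places: λ_− ≈ 3.3530, λ_+ ≈ 25.9804.


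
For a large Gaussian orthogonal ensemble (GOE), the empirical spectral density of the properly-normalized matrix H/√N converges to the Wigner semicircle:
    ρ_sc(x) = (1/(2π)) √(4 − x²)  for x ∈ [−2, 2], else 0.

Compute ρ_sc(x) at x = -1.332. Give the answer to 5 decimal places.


ρ_sc(x) = (1/(2π)) √(4 − x²). With x = -1.332:
  4 − x² = 4 − (-1.332)² = 4 − 1.774224 = 2.225776.
  √(4 − x²) = 1.491903.
  1/(2π) = 0.159155.
  ρ_sc(-1.332) = 0.159155 · 1.491903 = 0.237444.

Rounded to 5 decimal places: ρ_sc(-1.332) ≈ 0.23744.


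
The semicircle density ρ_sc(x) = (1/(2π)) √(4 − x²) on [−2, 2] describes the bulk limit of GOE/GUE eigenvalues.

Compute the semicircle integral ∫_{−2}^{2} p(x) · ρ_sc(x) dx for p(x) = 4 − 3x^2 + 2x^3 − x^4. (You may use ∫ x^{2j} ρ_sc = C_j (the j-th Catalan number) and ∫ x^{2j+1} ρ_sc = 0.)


Write p(x) = Σ a_i x^i, split into monomials and integrate each against ρ_sc separately.
Using ∫ x^{2j} ρ_sc = C_j = (1/(j+1)) C(2j, j) (Catalan numbers) and ∫ x^{2j+1} ρ_sc = 0 (odd monomials vanish by symmetry):
  i = 0 (even): a_0 · C_{0} = 4 · 1 = 4
  i = 2 (even): a_2 · C_{1} = -3 · 1 = -3
  i = 3 (odd): ∫ x^3 ρ_sc = 0 (vanishes)
  i = 4 (even): a_4 · C_{2} = -1 · 2 = -2

Summing the contributions: ∫_{−2}^{2} p(x) ρ_sc(x) dx = 4 + (-3) + (-2) = -1.


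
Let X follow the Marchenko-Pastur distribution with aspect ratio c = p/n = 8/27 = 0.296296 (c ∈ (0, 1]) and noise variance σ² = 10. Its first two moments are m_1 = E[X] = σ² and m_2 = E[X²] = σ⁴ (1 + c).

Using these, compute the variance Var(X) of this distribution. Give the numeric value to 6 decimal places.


m_1 = E[X] = σ² = 10, so m_1² = 100.
m_2 = E[X²] = σ⁴ (1 + c) = 100 · (1 + 0.296296) = 100 · 1.296296 = 129.629630.
(Note m_2 − m_1² simplifies to c · σ⁴ = 0.296296 · 100.)

Var(X) = m_2 − m_1² = 129.629630 − 100 = 29.629630.


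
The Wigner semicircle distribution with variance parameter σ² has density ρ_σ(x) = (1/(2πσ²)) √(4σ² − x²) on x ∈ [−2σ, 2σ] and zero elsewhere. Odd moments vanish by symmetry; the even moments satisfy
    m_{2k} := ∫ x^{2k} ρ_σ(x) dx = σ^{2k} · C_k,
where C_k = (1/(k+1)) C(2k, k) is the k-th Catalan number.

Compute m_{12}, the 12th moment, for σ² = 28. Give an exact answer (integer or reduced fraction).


By the scaled semicircle moment identity, m_{2k} = σ^{2k} · C_k with k = 6.
C_6 = (1/(k+1)) · C(2k, k) = (1/7) · C(12, 6) = (1/7) · 924 = 132.
σ^{2k} = (σ²)^k = (28)^6 = 481890304.

Therefore m_{12} = σ^{12} · C_6 = 481890304 · 132 = 63609520128.


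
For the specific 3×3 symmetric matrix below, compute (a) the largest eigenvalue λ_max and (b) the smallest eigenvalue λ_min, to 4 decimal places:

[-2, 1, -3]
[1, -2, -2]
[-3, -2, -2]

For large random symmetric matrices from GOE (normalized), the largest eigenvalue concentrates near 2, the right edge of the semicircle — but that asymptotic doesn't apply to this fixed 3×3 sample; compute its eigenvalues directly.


Since M is real symmetric, all three eigenvalues are real; they are the roots of det(λI − M) = λ³ − (tr M) λ² + s λ − det M, where s is the sum of the principal 2×2 minors.
tr M = -2 + (-2) + (-2) = -6.
s = ((-2)·(-2) − 1²) + ((-2)·(-2) − (-3)²) + ((-2)·(-2) − (-2)²) = 3 + (-5) + 0 = -2.
det M (expand along row 1) = (-2)·0 − 1·(-8) + (-3)·(-8) = 32.
Characteristic polynomial: λ³ + 6λ² − 2λ − 32 = 0.
Substitute λ = y + (tr M)/3 = y − 2.000000 to remove the quadratic term: y³ + p·y + q = 0 with p = s − (tr M)²/3 = -14.000000 and q = −2(tr M)³/27 + (tr M)·s/3 − det M = -12.000000.
Three real roots ⇒ use the trigonometric (Viète) form: r = 2√(−p/3) = 4.320494, φ = arccos(3q/(p·r)) = arccos(0.595170) = 0.933319 rad.
y_k = r·cos(φ/3 − 2πk/3) for k = 0, 1, 2 gives y = 4.113091, -0.911179, -3.201912.
λ_k = y_k − 2.000000 gives λ = 2.1131, -2.9112, -5.2019 (check: the sum is -6.0000 = tr M).

Hence λ_max = 2.1131 and λ_min = -5.2019.
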